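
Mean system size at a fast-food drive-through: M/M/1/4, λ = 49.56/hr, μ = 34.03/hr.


ρ = 49.56/34.03 = 1.4564
L = ρ[1 − (K+1)ρ^K + Kρ^(K+1)] / [(1−ρ)(1−ρ^(K+1))]
Numerator: 1.4564·(1 − 5·4.498600 + 4·6.551590) = 6.864360
Denominator: (-0.4564)·(-5.551590) = 2.533535
L = 6.864360/2.533535 = 2.7094

Final: 2.7094


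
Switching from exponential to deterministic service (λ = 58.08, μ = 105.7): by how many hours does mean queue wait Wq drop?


ρ = 58.08/105.7 = 0.5495
Wq(M/M/1) = ρ/(μ−λ) = 0.5495/47.62 = 0.01154 hr
Wq(M/D/1) = ρ/(2(μ−λ)) = 0.005769 hr
Savings = 0.01154 − 0.005769 = 0.005769 hr

Final: 0.005769 hr


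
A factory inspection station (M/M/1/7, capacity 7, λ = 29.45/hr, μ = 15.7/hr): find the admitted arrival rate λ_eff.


ρ = 1.8758; P_K = (1−ρ)ρ^7/(1−ρ^8) = 0.469959
λ_eff = λ(1 − P_K) = 29.45·(1 − 0.469959) = 29.45·0.530041 = 15.6097 /hr

Final: 15.6097 /hr


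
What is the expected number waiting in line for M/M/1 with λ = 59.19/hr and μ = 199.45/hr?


ρ = 59.19/199.45 = 0.2968
Lq = ρ²/(1−ρ) = 0.08807/0.7032 = 0.1252

Final: 0.1252


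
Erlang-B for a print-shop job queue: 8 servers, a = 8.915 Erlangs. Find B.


B(c,a) = (a^c/c!) / Σ_{k=0}^{c} a^k/k!
a^8/8! = 989.578513
Σ terms (k=0..8): 1.00000 + 8.91500 + 39.73861 + 118.08991 + 263.19289 + 469.27292 + 697.26134 + 888.01213 + 989.57851 = 3475.061310
B = 989.578513/3475.061310 = 0.284766

Final: 0.284766


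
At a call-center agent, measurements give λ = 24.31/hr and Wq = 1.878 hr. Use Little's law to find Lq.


Lq = λWq = 24.31·1.878 = 45.6542

Final: 45.6542


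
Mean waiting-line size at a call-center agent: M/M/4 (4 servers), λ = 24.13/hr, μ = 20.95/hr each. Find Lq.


a = λ/μ = 1.1518; ρ = a/4 = 0.2879
P₀ = 0.315184
Lq = P₀·a^c·ρ / (c!·(1−ρ)²) = 0.315184·1.75992·0.2879/(24·0.50702)
= 0.01313

Final: 0.01313


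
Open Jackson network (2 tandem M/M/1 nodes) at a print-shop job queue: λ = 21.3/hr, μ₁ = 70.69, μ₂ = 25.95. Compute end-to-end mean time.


Each node sees arrival rate λ = 21.3/hr (tandem ⇒ throughput preserved).
W₁ = 1/(μ₁−λ) = 1/(70.69−21.3) = 0.02025 hr
W₂ = 1/(μ₂−λ) = 1/(25.95−21.3) = 0.21505 hr
W_total = W₁ + W₂ = 0.02025 + 0.21505 = 0.23530 hr

Final: 0.23530 hr


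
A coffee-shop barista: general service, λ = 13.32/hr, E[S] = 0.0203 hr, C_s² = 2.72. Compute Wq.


ρ = λ·E[S] = 13.32·0.0203 = 0.2704
E[S²] = E[S]²(1+C_s²) = 0.0203²·(1+2.72) = 0.001533
Wq = λ·E[S²]/(2(1−ρ)) = 13.32·0.001533/(2·0.7296) = 0.01399 hr

Final: 0.01399 hr


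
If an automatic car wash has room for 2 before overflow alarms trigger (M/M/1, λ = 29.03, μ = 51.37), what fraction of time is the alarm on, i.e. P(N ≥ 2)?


ρ = 29.03/51.37 = 0.5651
P(N ≥ n) = ρ^n = 0.5651^2 = 0.319356

Final: 0.319356


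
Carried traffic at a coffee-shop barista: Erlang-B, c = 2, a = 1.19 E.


B(2,1.19) = 0.244319 (Erlang-B)
Carried load = a(1 − B) = 1.19·(1 − 0.244319) = 1.19·0.755681 = 0.8993 E

Final: 0.8993 Erlangs


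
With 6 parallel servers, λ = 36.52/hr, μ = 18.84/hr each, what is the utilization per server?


ρ = λ/(cμ) = 36.52/(6·18.84) = 36.52/113.04 = 0.3231

Final: 0.3231


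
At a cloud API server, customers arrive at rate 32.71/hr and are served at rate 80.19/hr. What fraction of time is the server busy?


ρ = λ/μ = 32.71/80.19 = 0.4079

Final: 0.4079


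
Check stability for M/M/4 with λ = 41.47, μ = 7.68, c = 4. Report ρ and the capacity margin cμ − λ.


Total capacity cμ = 4·7.68 = 30.72/hr
ρ = λ/(cμ) = 41.47/30.72 = 1.3499
Stable ⇔ ρ < 1: NO
Spare capacity = cμ − λ = 30.72 − 41.47 = -10.75/hr

Final: ρ = 1.3499; unstable; margin = -10.75/hr


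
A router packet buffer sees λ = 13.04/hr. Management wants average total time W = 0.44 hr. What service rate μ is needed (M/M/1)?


W = 1/(μ−λ) ⇒ μ − λ = 1/W = 1/0.44 = 2.2727
μ = λ + 1/W = 13.04 + 2.2727 = 15.3127 per hr

Final: 15.3127 /hr


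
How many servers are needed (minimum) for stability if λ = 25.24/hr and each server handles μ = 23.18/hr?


Stability requires cμ > λ ⇔ c > λ/μ.
λ/μ = 25.24/23.18 = 1.0889
Minimum integer c = ⌊1.0889⌋ + 1 = 2
Check: 2·23.18 = 46.36 > 25.24, while 1·23.18 = 23.18 ≤ 25.24

Final: 2 servers


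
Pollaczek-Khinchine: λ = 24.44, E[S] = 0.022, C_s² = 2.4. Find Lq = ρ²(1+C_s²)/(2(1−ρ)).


ρ = λ·E[S] = 24.44·0.022 = 0.5377
Lq = ρ²(1+C_s²)/(2(1−ρ)) = 0.2891·(1+2.4)/(2·0.4623)
= 0.2891·3.4000/0.9246 = 1.06305

Final: 1.06305


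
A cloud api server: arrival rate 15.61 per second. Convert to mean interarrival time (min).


Mean interarrival time = 1/λ = 1/15.61 second = 0.06406 second
In minutes: 0.06406 × 0.0166667 = 0.001068 min

Final: 0.001068 min


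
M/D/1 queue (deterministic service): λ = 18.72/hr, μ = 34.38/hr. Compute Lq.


ρ = 18.72/34.38 = 0.5445
M/D/1: Lq = ρ²/(2(1−ρ)) = 0.2965/(2·0.4555) = 0.32545

Final: 0.32545


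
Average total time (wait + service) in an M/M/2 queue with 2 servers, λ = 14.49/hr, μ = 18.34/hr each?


a = 0.7901; ρ = 0.3950; P₀ = 0.433653
Lq = P₀·a^c·ρ/(c!(1−ρ)²) = 0.14609
Wq = Lq/λ = 0.14609/14.49 = 0.01008 hr
W = Wq + 1/μ = 0.01008 + 0.05453 = 0.06461 hr

Final: 0.06461 hr


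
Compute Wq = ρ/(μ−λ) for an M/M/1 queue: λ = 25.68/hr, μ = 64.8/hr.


ρ = 25.68/64.8 = 0.3963
Wq = ρ/(μ−λ) = 0.3963/(64.8 − 25.68) = 0.3963/39.12 = 0.01013 hr

Final: 0.01013 hr


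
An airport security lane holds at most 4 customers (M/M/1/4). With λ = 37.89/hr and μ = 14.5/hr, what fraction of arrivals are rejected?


ρ = λ/μ = 37.89/14.5 = 2.6131
P_K = (1−ρ)ρ^K/(1−ρ^(K+1)) = (-1.6131·46.625812)/(1 − 121.838071)
= -75.212259/-120.838071 = 0.622422

Final: 0.622422


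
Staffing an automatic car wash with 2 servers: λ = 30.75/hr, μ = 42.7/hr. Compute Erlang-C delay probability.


a = λ/μ = 0.7201; ρ = a/2 = 0.3601
P₀ = 0.470512 (from M/M/c formula)
C(c,a) = [a^c/(c!(1−ρ))]·P₀ = [0.51860/(2·0.6399)]·0.470512
= 0.40520·0.470512 = 0.190653

Final: 0.190653


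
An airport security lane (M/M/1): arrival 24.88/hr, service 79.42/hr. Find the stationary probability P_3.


ρ = 24.88/79.42 = 0.3133
P_n = (1−ρ)·ρ^n = (1 − 0.3133)·0.3133^3 = 0.6867·0.030744 = 0.021113

Final: 0.021113


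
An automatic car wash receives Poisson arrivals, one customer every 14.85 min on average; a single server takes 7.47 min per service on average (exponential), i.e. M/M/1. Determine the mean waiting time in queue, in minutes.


λ = 60/14.85 = 4.0404 /hr
μ = 60/7.47 = 8.0321 /hr
ρ = λ/μ = 4.0404/8.0321 = 0.5030
Wq = ρ/(μ−λ) = 0.5030/(8.0321−4.0404) = 0.12602 hr
In minutes: 0.12602·60 = 7.561 min

Final: 7.561 min


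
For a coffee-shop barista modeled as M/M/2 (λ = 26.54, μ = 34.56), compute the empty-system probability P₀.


a = λ/μ = 26.54/34.56 = 0.7679; ρ = a/c = 0.3840
Σ_{k=0}^{1} a^k/k! (terms k=0..1) = 1.00000 + 0.76794 = 1.76794
Tail: a^2/(2!(1−ρ)) = 0.58973/(2·0.6160) = 0.47865
P₀ = 1/(1.76794 + 0.47865) = 1/2.24659 = 0.445118

Final: 0.445118


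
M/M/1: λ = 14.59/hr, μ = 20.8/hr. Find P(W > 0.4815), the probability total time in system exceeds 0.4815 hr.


W ~ Exponential(μ−λ) for M/M/1.
μ − λ = 20.8 − 14.59 = 6.2100
P(W > t) = e^{−(μ−λ)t} = e^{−2.9901} = 0.050282

Final: 0.050282


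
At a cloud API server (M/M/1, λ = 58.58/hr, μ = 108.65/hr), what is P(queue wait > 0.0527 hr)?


ρ = 58.58/108.65 = 0.5392
P(Wq > t) = ρ·e^{−(μ−λ)t} = 0.5392·e^{−2.6387}
= 0.5392·0.071455 = 0.038526

Final: 0.038526


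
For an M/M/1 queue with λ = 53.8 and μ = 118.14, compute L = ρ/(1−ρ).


ρ = λ/μ = 53.8/118.14 = 0.4554
L = ρ/(1−ρ) = 0.4554/(1 − 0.4554) = 0.4554/0.5446 = 0.8362

Final: 0.8362


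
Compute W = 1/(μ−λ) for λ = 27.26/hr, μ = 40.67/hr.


W = 1/(μ−λ) = 1/(40.67 − 27.26) = 1/13.41 = 0.07457 hr

Final: 0.07457 hr


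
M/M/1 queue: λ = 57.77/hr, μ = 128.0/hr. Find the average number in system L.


ρ = λ/μ = 57.77/128.0 = 0.4513
L = ρ/(1−ρ) = 0.4513/(1 − 0.4513) = 0.4513/0.5487 = 0.8226

Final: 0.8226


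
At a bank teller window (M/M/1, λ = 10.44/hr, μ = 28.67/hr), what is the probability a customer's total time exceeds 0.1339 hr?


W ~ Exponential(μ−λ) for M/M/1.
μ − λ = 28.67 − 10.44 = 18.2300
P(W > t) = e^{−(μ−λ)t} = e^{−2.4410} = 0.087074

Final: 0.087074


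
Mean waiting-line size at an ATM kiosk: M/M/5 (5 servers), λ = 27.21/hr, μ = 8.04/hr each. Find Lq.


a = λ/μ = 3.3843; ρ = a/5 = 0.6769
P₀ = 0.029862
Lq = P₀·a^c·ρ / (c!·(1−ρ)²) = 0.029862·443.97904·0.6769/(120·0.10442)
= 0.71620

Final: 0.71620


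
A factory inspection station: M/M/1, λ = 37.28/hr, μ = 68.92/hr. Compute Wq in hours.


ρ = 37.28/68.92 = 0.5409
Wq = ρ/(μ−λ) = 0.5409/(68.92 − 37.28) = 0.5409/31.64 = 0.01710 hr

Final: 0.01710 hr


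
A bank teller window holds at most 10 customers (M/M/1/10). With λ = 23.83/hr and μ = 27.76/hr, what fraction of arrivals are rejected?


ρ = λ/μ = 23.83/27.76 = 0.8584
P_K = (1−ρ)ρ^K/(1−ρ^(K+1)) = (0.1416·0.217293)/(1 − 0.186531)
= 0.030762/0.813469 = 0.037816

Final: 0.037816


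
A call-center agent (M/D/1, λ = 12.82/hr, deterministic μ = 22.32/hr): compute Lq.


ρ = 12.82/22.32 = 0.5744
M/D/1: Lq = ρ²/(2(1−ρ)) = 0.3299/(2·0.4256) = 0.38755

Final: 0.38755


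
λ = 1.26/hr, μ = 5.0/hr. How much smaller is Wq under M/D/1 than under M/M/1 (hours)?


ρ = 1.26/5.0 = 0.2520
Wq(M/M/1) = ρ/(μ−λ) = 0.2520/3.74 = 0.06738 hr
Wq(M/D/1) = ρ/(2(μ−λ)) = 0.03369 hr
Savings = 0.06738 − 0.03369 = 0.03369 hr

Final: 0.03369 hr


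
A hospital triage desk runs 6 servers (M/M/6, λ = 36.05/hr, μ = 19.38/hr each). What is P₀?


a = λ/μ = 36.05/19.38 = 1.8602; ρ = a/c = 0.3100
Σ_{k=0}^{5} a^k/k! (terms k=0..5) = 1.00000 + 1.86017 + 1.73011 + 1.07276 + 0.49888 + 0.18560 = 6.34751
Tail: a^6/(6!(1−ρ)) = 41.42943/(720·0.6900) = 0.08340
P₀ = 1/(6.34751 + 0.08340) = 1/6.43091 = 0.155499

Final: 0.155499


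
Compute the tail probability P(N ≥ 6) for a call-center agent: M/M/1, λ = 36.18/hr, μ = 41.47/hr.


ρ = 36.18/41.47 = 0.8724
P(N ≥ n) = ρ^n = 0.8724^6 = 0.440968

Final: 0.440968


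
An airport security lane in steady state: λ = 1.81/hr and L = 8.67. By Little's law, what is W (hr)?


W = L/λ = 8.67/1.81 = 4.7901 hr

Final: 4.7901 hr


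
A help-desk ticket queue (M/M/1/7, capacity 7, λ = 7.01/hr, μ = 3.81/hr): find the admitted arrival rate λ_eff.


ρ = 1.8399; P_K = (1−ρ)ρ^7/(1−ρ^8) = 0.459993
λ_eff = λ(1 − P_K) = 7.01·(1 − 0.459993) = 7.01·0.540007 = 3.7854 /hr

Final: 3.7854 /hr


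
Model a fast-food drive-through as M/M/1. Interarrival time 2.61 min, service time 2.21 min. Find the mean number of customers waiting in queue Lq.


λ = 60/2.61 = 22.9885 /hr
μ = 60/2.21 = 27.1493 /hr
ρ = λ/μ = 22.9885/27.1493 = 0.8467
Lq = ρ²/(1−ρ) = 0.7170/0.1533 = 4.6783

Final: 4.6783


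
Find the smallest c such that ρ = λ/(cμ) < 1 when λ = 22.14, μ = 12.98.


Stability requires cμ > λ ⇔ c > λ/μ.
λ/μ = 22.14/12.98 = 1.7057
Minimum integer c = ⌊1.7057⌋ + 1 = 2
Check: 2·12.98 = 25.96 > 22.14, while 1·12.98 = 12.98 ≤ 22.14

Final: 2 servers


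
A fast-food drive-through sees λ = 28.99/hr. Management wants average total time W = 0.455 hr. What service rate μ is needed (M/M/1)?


W = 1/(μ−λ) ⇒ μ − λ = 1/W = 1/0.455 = 2.1978
μ = λ + 1/W = 28.99 + 2.1978 = 31.1878 per hr

Final: 31.1878 /hr


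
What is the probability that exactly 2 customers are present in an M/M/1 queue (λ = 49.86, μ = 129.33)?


ρ = 49.86/129.33 = 0.3855
P_n = (1−ρ)·ρ^n = (1 − 0.3855)·0.3855^2 = 0.6145·0.148630 = 0.091329

Final: 0.091329


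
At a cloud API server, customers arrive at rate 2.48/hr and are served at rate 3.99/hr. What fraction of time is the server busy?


ρ = λ/μ = 2.48/3.99 = 0.6216

Final: 0.6216


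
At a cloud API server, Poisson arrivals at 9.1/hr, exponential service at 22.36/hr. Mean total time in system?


W = 1/(μ−λ) = 1/(22.36 − 9.1) = 1/13.26 = 0.07541 hr

Final: 0.07541 hr


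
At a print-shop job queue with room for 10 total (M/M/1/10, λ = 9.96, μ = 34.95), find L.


ρ = 9.96/34.95 = 0.2850
L = ρ[1 − (K+1)ρ^K + Kρ^(K+1)] / [(1−ρ)(1−ρ^(K+1))]
Numerator: 0.2850·(1 − 11·0.000003533 + 10·0.000001007) = 0.284970
Denominator: (0.7150)·(0.999999) = 0.715021
L = 0.284970/0.715021 = 0.3985

Final: 0.3985


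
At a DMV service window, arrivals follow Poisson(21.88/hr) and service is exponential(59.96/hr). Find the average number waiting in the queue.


ρ = 21.88/59.96 = 0.3649
Lq = ρ²/(1−ρ) = 0.1332/0.6351 = 0.2097

Final: 0.2097


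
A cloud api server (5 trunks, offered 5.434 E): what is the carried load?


B(5,5.434) = 0.319047 (Erlang-B)
Carried load = a(1 − B) = 5.434·(1 − 0.319047) = 5.434·0.680953 = 3.7003 E

Final: 3.7003 Erlangs


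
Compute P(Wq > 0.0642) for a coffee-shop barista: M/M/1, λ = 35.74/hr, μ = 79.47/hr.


ρ = 35.74/79.47 = 0.4497
P(Wq > t) = ρ·e^{−(μ−λ)t} = 0.4497·e^{−2.8075}
= 0.4497·0.060358 = 0.027145

Final: 0.027145


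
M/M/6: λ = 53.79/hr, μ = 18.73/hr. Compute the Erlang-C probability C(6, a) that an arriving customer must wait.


a = λ/μ = 2.8719; ρ = a/6 = 0.4786
P₀ = 0.055866 (from M/M/c formula)
C(c,a) = [a^c/(c!(1−ρ))]·P₀ = [561.02550/(720·0.5214)]·0.055866
= 1.49457·0.055866 = 0.083495

Final: 0.083495


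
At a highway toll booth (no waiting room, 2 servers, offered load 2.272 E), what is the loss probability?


B(c,a) = (a^c/c!) / Σ_{k=0}^{c} a^k/k!
a^2/2! = 2.580992
Σ terms (k=0..2): 1.00000 + 2.27200 + 2.58099 = 5.852992
B = 2.580992/5.852992 = 0.440970

Final: 0.440970


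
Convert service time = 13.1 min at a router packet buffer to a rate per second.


μ = 1/(service time) in consistent units.
1 second = 0.0166667 min, so μ = 0.0166667/13.1 = 0.001272 per second

Final: 0.001272 /sec


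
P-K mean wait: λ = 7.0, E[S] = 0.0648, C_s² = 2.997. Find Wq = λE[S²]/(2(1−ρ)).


ρ = λ·E[S] = 7.0·0.0648 = 0.4536
E[S²] = E[S]²(1+C_s²) = 0.0648²·(1+2.997) = 0.016784
Wq = λ·E[S²]/(2(1−ρ)) = 7.0·0.016784/(2·0.5464) = 0.10751 hr

Final: 0.10751 hr


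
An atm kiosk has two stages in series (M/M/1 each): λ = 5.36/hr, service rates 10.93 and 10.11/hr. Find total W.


Each node sees arrival rate λ = 5.36/hr (tandem ⇒ throughput preserved).
W₁ = 1/(μ₁−λ) = 1/(10.93−5.36) = 0.17953 hr
W₂ = 1/(μ₂−λ) = 1/(10.11−5.36) = 0.21053 hr
W_total = W₁ + W₂ = 0.17953 + 0.21053 = 0.39006 hr

Final: 0.39006 hr


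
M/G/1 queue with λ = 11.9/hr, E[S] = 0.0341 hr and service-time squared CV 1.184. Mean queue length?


ρ = λ·E[S] = 11.9·0.0341 = 0.4058
Lq = ρ²(1+C_s²)/(2(1−ρ)) = 0.1647·(1+1.184)/(2·0.5942)
= 0.1647·2.1840/1.1884 = 0.30261

Final: 0.30261


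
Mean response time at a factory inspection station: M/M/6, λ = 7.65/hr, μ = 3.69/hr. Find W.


a = 2.0732; ρ = 0.3455; P₀ = 0.125555
Lq = P₀·a^c·ρ/(c!(1−ρ)²) = 0.01117
Wq = Lq/λ = 0.01117/7.65 = 0.001460 hr
W = Wq + 1/μ = 0.001460 + 0.27100 = 0.27246 hr

Final: 0.27246 hr


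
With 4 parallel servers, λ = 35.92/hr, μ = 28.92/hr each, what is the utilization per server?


ρ = λ/(cμ) = 35.92/(4·28.92) = 35.92/115.68 = 0.3105

Final: 0.3105


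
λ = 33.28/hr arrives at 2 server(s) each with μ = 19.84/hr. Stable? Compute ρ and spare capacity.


Total capacity cμ = 2·19.84 = 39.68/hr
ρ = λ/(cμ) = 33.28/39.68 = 0.8387
Stable ⇔ ρ < 1: YES
Spare capacity = cμ − λ = 39.68 − 33.28 = 6.40/hr

Final: ρ = 0.8387; stable; margin = 6.40/hr


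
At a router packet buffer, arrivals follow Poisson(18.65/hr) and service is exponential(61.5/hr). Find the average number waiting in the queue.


ρ = 18.65/61.5 = 0.3033
Lq = ρ²/(1−ρ) = 0.09196/0.6967 = 0.1320

Final: 0.1320


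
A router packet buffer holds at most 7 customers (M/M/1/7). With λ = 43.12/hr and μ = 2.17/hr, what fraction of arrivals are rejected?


ρ = λ/μ = 43.12/2.17 = 19.8710
P_K = (1−ρ)ρ^K/(1−ρ^(K+1)) = (-18.8710·1223300429.771630)/(1 − 24308163378.687866)
= -23084862948.916241/-24308163377.687866 = 0.949675

Final: 0.949675


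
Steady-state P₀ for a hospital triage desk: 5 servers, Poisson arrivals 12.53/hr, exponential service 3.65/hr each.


a = λ/μ = 12.53/3.65 = 3.4329; ρ = a/c = 0.6866
Σ_{k=0}^{4} a^k/k! (terms k=0..4) = 1.00000 + 3.43288 + 5.89232 + 6.74254 + 5.78657 = 22.85431
Tail: a^5/(5!(1−ρ)) = 476.75036/(120·0.3134) = 12.67584
P₀ = 1/(22.85431 + 12.67584) = 1/35.53015 = 0.028145

Final: 0.028145


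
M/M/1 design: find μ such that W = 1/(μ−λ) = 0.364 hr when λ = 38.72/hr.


W = 1/(μ−λ) ⇒ μ − λ = 1/W = 1/0.364 = 2.7473
μ = λ + 1/W = 38.72 + 2.7473 = 41.4673 per hr

Final: 41.4673 /hr


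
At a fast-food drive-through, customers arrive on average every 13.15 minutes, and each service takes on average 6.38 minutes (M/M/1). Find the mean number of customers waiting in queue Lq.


λ = 60/13.15 = 4.5627 /hr
μ = 60/6.38 = 9.4044 /hr
ρ = λ/μ = 4.5627/9.4044 = 0.4852
Lq = ρ²/(1−ρ) = 0.2354/0.5148 = 0.4572

Final: 0.4572


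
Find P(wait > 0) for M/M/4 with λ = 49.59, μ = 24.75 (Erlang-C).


a = λ/μ = 2.0036; ρ = a/4 = 0.5009
P₀ = 0.129920 (from M/M/c formula)
C(c,a) = [a^c/(c!(1−ρ))]·P₀ = [16.11668/(24·0.4991)]·0.129920
= 1.34550·0.129920 = 0.174808

Final: 0.174808


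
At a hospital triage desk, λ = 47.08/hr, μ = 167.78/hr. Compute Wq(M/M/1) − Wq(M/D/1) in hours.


ρ = 47.08/167.78 = 0.2806
Wq(M/M/1) = ρ/(μ−λ) = 0.2806/120.70 = 0.002325 hr
Wq(M/D/1) = ρ/(2(μ−λ)) = 0.001162 hr
Savings = 0.002325 − 0.001162 = 0.001162 hr

Final: 0.001162 hr


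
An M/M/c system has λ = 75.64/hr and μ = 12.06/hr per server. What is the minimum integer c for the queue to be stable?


Stability requires cμ > λ ⇔ c > λ/μ.
λ/μ = 75.64/12.06 = 6.2720
Minimum integer c = ⌊6.2720⌋ + 1 = 7
Check: 7·12.06 = 84.42 > 75.64, while 6·12.06 = 72.36 ≤ 75.64

Final: 7 servers


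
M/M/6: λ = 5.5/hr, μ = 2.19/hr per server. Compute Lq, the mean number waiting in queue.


a = λ/μ = 2.5114; ρ = a/6 = 0.4186
P₀ = 0.080681
Lq = P₀·a^c·ρ / (c!·(1−ρ)²) = 0.080681·250.90623·0.4186/(720·0.33806)
= 0.03481

Final: 0.03481


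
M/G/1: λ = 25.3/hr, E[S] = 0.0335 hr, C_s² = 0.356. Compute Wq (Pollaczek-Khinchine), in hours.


ρ = λ·E[S] = 25.3·0.0335 = 0.8476
E[S²] = E[S]²(1+C_s²) = 0.0335²·(1+0.356) = 0.001522
Wq = λ·E[S²]/(2(1−ρ)) = 25.3·0.001522/(2·0.1524) = 0.12627 hr

Final: 0.12627 hr


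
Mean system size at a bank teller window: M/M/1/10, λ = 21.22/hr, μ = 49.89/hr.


ρ = 21.22/49.89 = 0.4253
L = ρ[1 − (K+1)ρ^K + Kρ^(K+1)] / [(1−ρ)(1−ρ^(K+1))]
Numerator: 0.4253·(1 − 11·0.0001938 + 10·0.00008242) = 0.424780
Denominator: (0.5747)·(0.999918) = 0.574617
L = 0.424780/0.574617 = 0.7392

Final: 0.7392


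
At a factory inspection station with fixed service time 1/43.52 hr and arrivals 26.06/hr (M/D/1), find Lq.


ρ = 26.06/43.52 = 0.5988
M/D/1: Lq = ρ²/(2(1−ρ)) = 0.3586/(2·0.4012) = 0.44687

Final: 0.44687


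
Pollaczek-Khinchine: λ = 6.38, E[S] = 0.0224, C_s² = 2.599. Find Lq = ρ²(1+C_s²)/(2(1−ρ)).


ρ = λ·E[S] = 6.38·0.0224 = 0.1429
Lq = ρ²(1+C_s²)/(2(1−ρ)) = 0.02042·(1+2.599)/(2·0.8571)
= 0.02042·3.5990/1.7142 = 0.04288

Final: 0.04288


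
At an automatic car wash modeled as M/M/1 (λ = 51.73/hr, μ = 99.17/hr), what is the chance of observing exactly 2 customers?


ρ = 51.73/99.17 = 0.5216
P_n = (1−ρ)·ρ^n = (1 − 0.5216)·0.5216^2 = 0.4784·0.272097 = 0.130163

Final: 0.130163


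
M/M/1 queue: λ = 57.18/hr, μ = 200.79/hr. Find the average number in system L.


ρ = λ/μ = 57.18/200.79 = 0.2848
L = ρ/(1−ρ) = 0.2848/(1 − 0.2848) = 0.2848/0.7152 = 0.3982

Final: 0.3982


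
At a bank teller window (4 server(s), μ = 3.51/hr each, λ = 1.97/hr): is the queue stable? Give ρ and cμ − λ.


Total capacity cμ = 4·3.51 = 14.04/hr
ρ = λ/(cμ) = 1.97/14.04 = 0.1403
Stable ⇔ ρ < 1: YES
Spare capacity = cμ − λ = 14.04 − 1.97 = 12.07/hr

Final: ρ = 0.1403; stable; margin = 12.07/hr


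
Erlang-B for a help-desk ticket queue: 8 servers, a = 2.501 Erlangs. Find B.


B(c,a) = (a^c/c!) / Σ_{k=0}^{c} a^k/k!
a^8/8! = 0.037965
Σ terms (k=0..8): 1.00000 + 2.50100 + 3.12750 + 2.60729 + 1.63021 + 0.81543 + 0.33990 + 0.12144 + 0.03797 = 12.180740
B = 0.037965/12.180740 = 0.003117

Final: 0.003117


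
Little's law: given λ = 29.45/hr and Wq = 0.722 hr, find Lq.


Lq = λWq = 29.45·0.722 = 21.2629

Final: 21.2629


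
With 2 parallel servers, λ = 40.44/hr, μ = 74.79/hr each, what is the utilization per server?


ρ = λ/(cμ) = 40.44/(2·74.79) = 40.44/149.58 = 0.2704

Final: 0.2704


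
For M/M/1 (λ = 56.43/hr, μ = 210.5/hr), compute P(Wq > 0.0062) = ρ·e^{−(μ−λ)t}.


ρ = 56.43/210.5 = 0.2681
P(Wq > t) = ρ·e^{−(μ−λ)t} = 0.2681·e^{−0.9552}
= 0.2681·0.384722 = 0.103135

Final: 0.103135


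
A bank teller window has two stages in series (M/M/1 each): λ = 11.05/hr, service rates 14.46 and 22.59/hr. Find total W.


Each node sees arrival rate λ = 11.05/hr (tandem ⇒ throughput preserved).
W₁ = 1/(μ₁−λ) = 1/(14.46−11.05) = 0.29326 hr
W₂ = 1/(μ₂−λ) = 1/(22.59−11.05) = 0.08666 hr
W_total = W₁ + W₂ = 0.29326 + 0.08666 = 0.37991 hr

Final: 0.37991 hr


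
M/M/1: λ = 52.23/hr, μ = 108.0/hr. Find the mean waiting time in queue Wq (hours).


ρ = 52.23/108.0 = 0.4836
Wq = ρ/(μ−λ) = 0.4836/(108.0 − 52.23) = 0.4836/55.77 = 0.008672 hr

Final: 0.008672 hr


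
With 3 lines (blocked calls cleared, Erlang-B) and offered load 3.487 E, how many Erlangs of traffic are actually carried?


B(3,3.487) = 0.400752 (Erlang-B)
Carried load = a(1 − B) = 3.487·(1 − 0.400752) = 3.487·0.599248 = 2.0896 E

Final: 2.0896 Erlangs


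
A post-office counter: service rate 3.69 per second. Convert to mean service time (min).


Mean service time = 1/μ = 1/3.69 second = 0.27100 second
In minutes: 0.27100 × 0.0166667 = 0.004517 min

Final: 0.004517 min


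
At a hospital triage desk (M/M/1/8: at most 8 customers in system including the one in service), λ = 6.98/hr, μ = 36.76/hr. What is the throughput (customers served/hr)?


ρ = 0.1899; P_K = (1−ρ)ρ^8/(1−ρ^9) = 0.000001369
λ_eff = λ(1 − P_K) = 6.98·(1 − 0.000001369) = 6.98·0.999999 = 6.9800 /hr

Final: 6.9800 /hr


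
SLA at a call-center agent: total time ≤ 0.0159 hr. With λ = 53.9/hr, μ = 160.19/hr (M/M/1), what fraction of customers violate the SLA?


W ~ Exponential(μ−λ) for M/M/1.
μ − λ = 160.19 − 53.9 = 106.2900
P(W > t) = e^{−(μ−λ)t} = e^{−1.6900} = 0.184517

Final: 0.184517


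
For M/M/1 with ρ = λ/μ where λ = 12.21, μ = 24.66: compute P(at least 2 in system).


ρ = 12.21/24.66 = 0.4951
P(N ≥ n) = ρ^n = 0.4951^2 = 0.245157

Final: 0.245157


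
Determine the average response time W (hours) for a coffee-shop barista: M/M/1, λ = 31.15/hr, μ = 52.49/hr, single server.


W = 1/(μ−λ) = 1/(52.49 − 31.15) = 1/21.34 = 0.04686 hr

Final: 0.04686 hr


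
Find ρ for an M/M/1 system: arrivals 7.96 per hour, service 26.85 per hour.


ρ = λ/μ = 7.96/26.85 = 0.2965

Final: 0.2965


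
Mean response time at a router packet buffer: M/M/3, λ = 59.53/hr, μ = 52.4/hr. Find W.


a = 1.1361; ρ = 0.3787; P₀ = 0.314988
Lq = P₀·a^c·ρ/(c!(1−ρ)²) = 0.07551
Wq = Lq/λ = 0.07551/59.53 = 0.001268 hr
W = Wq + 1/μ = 0.001268 + 0.01908 = 0.02035 hr

Final: 0.02035 hr


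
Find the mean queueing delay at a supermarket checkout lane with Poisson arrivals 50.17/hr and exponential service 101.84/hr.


ρ = 50.17/101.84 = 0.4926
Wq = ρ/(μ−λ) = 0.4926/(101.84 − 50.17) = 0.4926/51.67 = 0.009534 hr

Final: 0.009534 hr


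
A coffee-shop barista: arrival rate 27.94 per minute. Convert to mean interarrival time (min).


Mean interarrival time = 1/λ = 1/27.94 minute = 0.03579 minute
In minutes: 0.03579 × 1 = 0.03579 min

Final: 0.03579 min


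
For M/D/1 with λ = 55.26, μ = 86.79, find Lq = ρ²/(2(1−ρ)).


ρ = 55.26/86.79 = 0.6367
M/D/1: Lq = ρ²/(2(1−ρ)) = 0.4054/(2·0.3633) = 0.55795

Final: 0.55795


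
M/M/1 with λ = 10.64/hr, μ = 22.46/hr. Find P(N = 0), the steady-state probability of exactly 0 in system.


ρ = 10.64/22.46 = 0.4737
P_n = (1−ρ)·ρ^n = (1 − 0.4737)·0.4737^0 = 0.5263·1.000000 = 0.526269

Final: 0.526269


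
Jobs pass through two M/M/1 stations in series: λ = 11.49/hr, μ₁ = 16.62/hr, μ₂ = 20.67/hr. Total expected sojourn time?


Each node sees arrival rate λ = 11.49/hr (tandem ⇒ throughput preserved).
W₁ = 1/(μ₁−λ) = 1/(16.62−11.49) = 0.19493 hr
W₂ = 1/(μ₂−λ) = 1/(20.67−11.49) = 0.10893 hr
W_total = W₁ + W₂ = 0.19493 + 0.10893 = 0.30386 hr

Final: 0.30386 hr


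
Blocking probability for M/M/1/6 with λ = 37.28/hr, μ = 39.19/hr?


ρ = λ/μ = 37.28/39.19 = 0.9513
P_K = (1−ρ)ρ^K/(1−ρ^(K+1)) = (0.04874·0.740975)/(1 − 0.704863)
= 0.036113/0.295137 = 0.122360

Final: 0.122360


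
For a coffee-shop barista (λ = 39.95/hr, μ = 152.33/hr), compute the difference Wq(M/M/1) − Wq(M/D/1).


ρ = 39.95/152.33 = 0.2623
Wq(M/M/1) = ρ/(μ−λ) = 0.2623/112.38 = 0.002334 hr
Wq(M/D/1) = ρ/(2(μ−λ)) = 0.001167 hr
Savings = 0.002334 − 0.001167 = 0.001167 hr

Final: 0.001167 hr


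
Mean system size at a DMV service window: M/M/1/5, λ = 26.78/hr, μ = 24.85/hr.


ρ = 26.78/24.85 = 1.0777
L = ρ[1 − (K+1)ρ^K + Kρ^(K+1)] / [(1−ρ)(1−ρ^(K+1))]
Numerator: 1.0777·(1 − 6·1.453520 + 5·1.566409) = 0.119541
Denominator: (-0.07767)·(-0.566409) = 0.043991
L = 0.119541/0.043991 = 2.7174

Final: 2.7174


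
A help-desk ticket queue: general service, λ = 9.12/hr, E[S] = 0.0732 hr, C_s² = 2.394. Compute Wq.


ρ = λ·E[S] = 9.12·0.0732 = 0.6676
E[S²] = E[S]²(1+C_s²) = 0.0732²·(1+2.394) = 0.018186
Wq = λ·E[S²]/(2(1−ρ)) = 9.12·0.018186/(2·0.3324) = 0.24947 hr

Final: 0.24947 hr


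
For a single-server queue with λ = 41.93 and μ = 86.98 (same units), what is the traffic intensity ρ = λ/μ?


ρ = λ/μ = 41.93/86.98 = 0.4821

Final: 0.4821


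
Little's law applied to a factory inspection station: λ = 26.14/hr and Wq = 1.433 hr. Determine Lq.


Lq = λWq = 26.14·1.433 = 37.4586

Final: 37.4586


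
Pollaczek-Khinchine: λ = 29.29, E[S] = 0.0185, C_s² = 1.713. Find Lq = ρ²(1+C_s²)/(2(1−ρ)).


ρ = λ·E[S] = 29.29·0.0185 = 0.5419
Lq = ρ²(1+C_s²)/(2(1−ρ)) = 0.2936·(1+1.713)/(2·0.4581)
= 0.2936·2.7130/0.9163 = 0.86938

Final: 0.86938


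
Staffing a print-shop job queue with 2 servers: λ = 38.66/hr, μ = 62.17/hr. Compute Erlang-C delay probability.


a = λ/μ = 0.6218; ρ = a/2 = 0.3109
P₀ = 0.525644 (from M/M/c formula)
C(c,a) = [a^c/(c!(1−ρ))]·P₀ = [0.38669/(2·0.6891)]·0.525644
= 0.28058·0.525644 = 0.147488

Final: 0.147488


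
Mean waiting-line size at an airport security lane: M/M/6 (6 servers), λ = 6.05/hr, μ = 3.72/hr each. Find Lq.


a = λ/μ = 1.6263; ρ = a/6 = 0.2711
P₀ = 0.196566
Lq = P₀·a^c·ρ / (c!·(1−ρ)²) = 0.196566·18.50438·0.2711/(720·0.53136)
= 0.002577

Final: 0.002577


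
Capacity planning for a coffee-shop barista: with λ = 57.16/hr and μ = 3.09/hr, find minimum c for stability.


Stability requires cμ > λ ⇔ c > λ/μ.
λ/μ = 57.16/3.09 = 18.4984
Minimum integer c = ⌊18.4984⌋ + 1 = 19
Check: 19·3.09 = 58.71 > 57.16, while 18·3.09 = 55.62 ≤ 57.16

Final: 19 servers


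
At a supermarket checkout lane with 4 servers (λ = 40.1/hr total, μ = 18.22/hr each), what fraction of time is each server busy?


ρ = λ/(cμ) = 40.1/(4·18.22) = 40.1/72.88 = 0.5502

Final: 0.5502


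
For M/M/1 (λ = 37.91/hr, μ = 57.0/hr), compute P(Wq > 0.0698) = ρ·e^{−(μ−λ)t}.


ρ = 37.91/57.0 = 0.6651
P(Wq > t) = ρ·e^{−(μ−λ)t} = 0.6651·e^{−1.3325}
= 0.6651·0.263822 = 0.175465

Final: 0.175465


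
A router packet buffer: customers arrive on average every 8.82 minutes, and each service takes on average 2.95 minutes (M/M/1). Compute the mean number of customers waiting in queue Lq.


λ = 60/8.82 = 6.8027 /hr
μ = 60/2.95 = 20.3390 /hr
ρ = λ/μ = 6.8027/20.3390 = 0.3345
Lq = ρ²/(1−ρ) = 0.1119/0.6655 = 0.1681

Final: 0.1681


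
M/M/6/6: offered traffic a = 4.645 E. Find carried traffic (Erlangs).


B(6,4.645) = 0.165085 (Erlang-B)
Carried load = a(1 − B) = 4.645·(1 − 0.165085) = 4.645·0.834915 = 3.8782 E

Final: 3.8782 Erlangs


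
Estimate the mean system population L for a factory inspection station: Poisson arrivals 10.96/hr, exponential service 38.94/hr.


ρ = λ/μ = 10.96/38.94 = 0.2815
L = ρ/(1−ρ) = 0.2815/(1 − 0.2815) = 0.2815/0.7185 = 0.3917

Final: 0.3917


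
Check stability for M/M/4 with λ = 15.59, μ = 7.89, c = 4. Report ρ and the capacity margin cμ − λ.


Total capacity cμ = 4·7.89 = 31.56/hr
ρ = λ/(cμ) = 15.59/31.56 = 0.4940
Stable ⇔ ρ < 1: YES
Spare capacity = cμ − λ = 31.56 − 15.59 = 15.97/hr

Final: ρ = 0.4940; stable; margin = 15.97/hr


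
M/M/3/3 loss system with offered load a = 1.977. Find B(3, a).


B(c,a) = (a^c/c!) / Σ_{k=0}^{c} a^k/k!
a^3/3! = 1.287860
Σ terms (k=0..3): 1.00000 + 1.97700 + 1.95426 + 1.28786 = 6.219125
B = 1.287860/6.219125 = 0.207081

Final: 0.207081


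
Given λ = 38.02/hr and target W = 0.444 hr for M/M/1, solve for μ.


W = 1/(μ−λ) ⇒ μ − λ = 1/W = 1/0.444 = 2.2523
μ = λ + 1/W = 38.02 + 2.2523 = 40.2723 per hr

Final: 40.2723 /hr


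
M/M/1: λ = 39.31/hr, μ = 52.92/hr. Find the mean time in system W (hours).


W = 1/(μ−λ) = 1/(52.92 − 39.31) = 1/13.61 = 0.07348 hr

Final: 0.07348 hr


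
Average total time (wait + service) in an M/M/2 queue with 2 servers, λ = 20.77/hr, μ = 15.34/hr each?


a = 1.3540; ρ = 0.6770; P₀ = 0.192614
Lq = P₀·a^c·ρ/(c!(1−ρ)²) = 1.14558
Wq = Lq/λ = 1.14558/20.77 = 0.05516 hr
W = Wq + 1/μ = 0.05516 + 0.06519 = 0.12034 hr

Final: 0.12034 hr


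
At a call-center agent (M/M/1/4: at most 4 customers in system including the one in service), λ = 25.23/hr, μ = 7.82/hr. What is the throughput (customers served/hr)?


ρ = 3.2263; P_K = (1−ρ)ρ^4/(1−ρ^5) = 0.692031
λ_eff = λ(1 − P_K) = 25.23·(1 − 0.692031) = 25.23·0.307969 = 7.7701 /hr

Final: 7.7701 /hr


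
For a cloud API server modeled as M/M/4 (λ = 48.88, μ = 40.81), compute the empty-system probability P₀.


a = λ/μ = 48.88/40.81 = 1.1977; ρ = a/c = 0.2994
Σ_{k=0}^{3} a^k/k! (terms k=0..3) = 1.00000 + 1.19775 + 0.71730 + 0.28638 = 3.20142
Tail: a^4/(4!(1−ρ)) = 2.05806/(24·0.7006) = 0.12241
P₀ = 1/(3.20142 + 0.12241) = 1/3.32383 = 0.300858

Final: 0.300858


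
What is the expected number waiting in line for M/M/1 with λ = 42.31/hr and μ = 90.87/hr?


ρ = 42.31/90.87 = 0.4656
Lq = ρ²/(1−ρ) = 0.2168/0.5344 = 0.4057

Final: 0.4057


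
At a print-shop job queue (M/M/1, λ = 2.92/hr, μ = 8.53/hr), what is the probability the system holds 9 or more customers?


ρ = 2.92/8.53 = 0.3423
P(N ≥ n) = ρ^n = 0.3423^9 = 0.00006455

Final: 0.00006455


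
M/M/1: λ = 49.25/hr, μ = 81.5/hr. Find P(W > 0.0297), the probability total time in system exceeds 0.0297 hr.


W ~ Exponential(μ−λ) for M/M/1.
μ − λ = 81.5 − 49.25 = 32.2500
P(W > t) = e^{−(μ−λ)t} = e^{−0.9578} = 0.383727

Final: 0.383727


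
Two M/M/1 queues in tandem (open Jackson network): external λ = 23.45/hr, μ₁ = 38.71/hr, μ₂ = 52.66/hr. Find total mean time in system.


Each node sees arrival rate λ = 23.45/hr (tandem ⇒ throughput preserved).
W₁ = 1/(μ₁−λ) = 1/(38.71−23.45) = 0.06553 hr
W₂ = 1/(μ₂−λ) = 1/(52.66−23.45) = 0.03423 hr
W_total = W₁ + W₂ = 0.06553 + 0.03423 = 0.09977 hr

Final: 0.09977 hr


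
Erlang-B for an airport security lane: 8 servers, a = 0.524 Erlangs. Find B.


B(c,a) = (a^c/c!) / Σ_{k=0}^{c} a^k/k!
a^8/8! = 0.0000001410
Σ terms (k=0..8): 1.00000 + 0.52400 + 0.13729 + 0.02398 + 0.003141 + 0.0003292 + 0.00002875 + 0.000002152 + 0.0000001410 = 1.688769
B = 0.0000001410/1.688769 = 0.00000008348

Final: 0.00000008348


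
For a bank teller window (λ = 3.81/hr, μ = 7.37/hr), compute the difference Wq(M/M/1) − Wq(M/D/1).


ρ = 3.81/7.37 = 0.5170
Wq(M/M/1) = ρ/(μ−λ) = 0.5170/3.56 = 0.14521 hr
Wq(M/D/1) = ρ/(2(μ−λ)) = 0.07261 hr
Savings = 0.14521 − 0.07261 = 0.07261 hr

Final: 0.07261 hr


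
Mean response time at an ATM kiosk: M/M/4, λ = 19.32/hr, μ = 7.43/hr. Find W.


a = 2.6003; ρ = 0.6501; P₀ = 0.065127
Lq = P₀·a^c·ρ/(c!(1−ρ)²) = 0.65858
Wq = Lq/λ = 0.65858/19.32 = 0.03409 hr
W = Wq + 1/μ = 0.03409 + 0.13459 = 0.16868 hr

Final: 0.16868 hr


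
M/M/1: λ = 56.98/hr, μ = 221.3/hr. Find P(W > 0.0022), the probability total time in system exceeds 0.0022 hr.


W ~ Exponential(μ−λ) for M/M/1.
μ − λ = 221.3 − 56.98 = 164.3200
P(W > t) = e^{−(μ−λ)t} = e^{−0.3615} = 0.696628

Final: 0.696628


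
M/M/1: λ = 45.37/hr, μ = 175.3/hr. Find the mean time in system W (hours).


W = 1/(μ−λ) = 1/(175.3 − 45.37) = 1/129.93 = 0.007696 hr

Final: 0.007696 hr


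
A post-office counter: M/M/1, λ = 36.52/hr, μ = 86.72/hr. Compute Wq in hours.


ρ = 36.52/86.72 = 0.4211
Wq = ρ/(μ−λ) = 0.4211/(86.72 − 36.52) = 0.4211/50.20 = 0.008389 hr

Final: 0.008389 hr


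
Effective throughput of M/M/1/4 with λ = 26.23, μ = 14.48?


ρ = 1.8115; P_K = (1−ρ)ρ^4/(1−ρ^5) = 0.472168
λ_eff = λ(1 − P_K) = 26.23·(1 − 0.472168) = 26.23·0.527832 = 13.8450 /hr

Final: 13.8450 /hr


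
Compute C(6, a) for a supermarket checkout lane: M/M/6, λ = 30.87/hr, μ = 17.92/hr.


a = λ/μ = 1.7227; ρ = a/6 = 0.2871
P₀ = 0.178485 (from M/M/c formula)
C(c,a) = [a^c/(c!(1−ρ))]·P₀ = [26.13315/(720·0.7129)]·0.178485
= 0.05091·0.178485 = 0.009087

Final: 0.009087


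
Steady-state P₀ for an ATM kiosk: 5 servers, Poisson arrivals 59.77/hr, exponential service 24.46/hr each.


a = λ/μ = 59.77/24.46 = 2.4436; ρ = a/c = 0.4887
Σ_{k=0}^{4} a^k/k! (terms k=0..4) = 1.00000 + 2.44358 + 2.98554 + 2.43181 + 1.48558 = 10.34651
Tail: a^5/(5!(1−ρ)) = 87.12324/(120·0.5113) = 1.42001
P₀ = 1/(10.34651 + 1.42001) = 1/11.76652 = 0.084987

Final: 0.084987


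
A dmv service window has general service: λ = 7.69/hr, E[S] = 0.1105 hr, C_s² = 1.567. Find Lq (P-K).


ρ = λ·E[S] = 7.69·0.1105 = 0.8497
Lq = ρ²(1+C_s²)/(2(1−ρ)) = 0.7221·(1+1.567)/(2·0.1503)
= 0.7221·2.5670/0.3005 = 6.16800

Final: 6.16800


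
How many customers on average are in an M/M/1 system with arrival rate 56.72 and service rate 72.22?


ρ = λ/μ = 56.72/72.22 = 0.7854
L = ρ/(1−ρ) = 0.7854/(1 − 0.7854) = 0.7854/0.2146 = 3.6594

Final: 3.6594


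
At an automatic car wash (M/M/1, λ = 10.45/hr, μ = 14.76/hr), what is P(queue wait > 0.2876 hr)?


ρ = 10.45/14.76 = 0.7080
P(Wq > t) = ρ·e^{−(μ−λ)t} = 0.7080·e^{−1.2396}
= 0.7080·0.289513 = 0.204973

Final: 0.204973


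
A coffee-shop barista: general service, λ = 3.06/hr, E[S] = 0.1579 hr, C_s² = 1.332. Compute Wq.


ρ = λ·E[S] = 3.06·0.1579 = 0.4832
E[S²] = E[S]²(1+C_s²) = 0.1579²·(1+1.332) = 0.058142
Wq = λ·E[S²]/(2(1−ρ)) = 3.06·0.058142/(2·0.5168) = 0.17212 hr

Final: 0.17212 hr


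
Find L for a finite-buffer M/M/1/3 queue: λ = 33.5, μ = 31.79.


ρ = 33.5/31.79 = 1.0538
L = ρ[1 − (K+1)ρ^K + Kρ^(K+1)] / [(1−ρ)(1−ρ^(K+1))]
Numerator: 1.0538·(1 − 4·1.170207 + 3·1.233153) = 0.019633
Denominator: (-0.05379)·(-0.233153) = 0.012541
L = 0.019633/0.012541 = 1.5654

Final: 1.5654


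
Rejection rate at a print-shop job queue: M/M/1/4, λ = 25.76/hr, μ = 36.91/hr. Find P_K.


ρ = λ/μ = 25.76/36.91 = 0.6979
P_K = (1−ρ)ρ^K/(1−ρ^(K+1)) = (0.3021·0.237251)/(1 − 0.165580)
= 0.071670/0.834420 = 0.085892

Final: 0.085892


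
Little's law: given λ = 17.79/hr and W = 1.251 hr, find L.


L = λW = 17.79·1.251 = 22.2553

Final: 22.2553


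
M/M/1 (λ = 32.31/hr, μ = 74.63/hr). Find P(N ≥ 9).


ρ = 32.31/74.63 = 0.4329
P(N ≥ n) = ρ^n = 0.4329^9 = 0.0005343

Final: 0.0005343


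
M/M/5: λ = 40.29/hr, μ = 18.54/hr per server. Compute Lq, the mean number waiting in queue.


a = λ/μ = 2.1731; ρ = a/5 = 0.4346
P₀ = 0.112505
Lq = P₀·a^c·ρ / (c!·(1−ρ)²) = 0.112505·48.46606·0.4346/(120·0.31965)
= 0.06178

Final: 0.06178


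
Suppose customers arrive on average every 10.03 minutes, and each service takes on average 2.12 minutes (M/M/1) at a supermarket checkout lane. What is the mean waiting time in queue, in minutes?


λ = 60/10.03 = 5.9821 /hr
μ = 60/2.12 = 28.3019 /hr
ρ = λ/μ = 5.9821/28.3019 = 0.2114
Wq = ρ/(μ−λ) = 0.2114/(28.3019−5.9821) = 0.009470 hr
In minutes: 0.009470·60 = 0.5682 min

Final: 0.5682 min


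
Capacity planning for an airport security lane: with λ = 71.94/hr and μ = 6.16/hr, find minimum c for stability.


Stability requires cμ > λ ⇔ c > λ/μ.
λ/μ = 71.94/6.16 = 11.6786
Minimum integer c = ⌊11.6786⌋ + 1 = 12
Check: 12·6.16 = 73.92 > 71.94, while 11·6.16 = 67.76 ≤ 71.94

Final: 12 servers


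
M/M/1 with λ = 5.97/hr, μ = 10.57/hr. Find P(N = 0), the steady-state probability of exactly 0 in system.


ρ = 5.97/10.57 = 0.5648
P_n = (1−ρ)·ρ^n = (1 − 0.5648)·0.5648^0 = 0.4352·1.000000 = 0.435194

Final: 0.435194


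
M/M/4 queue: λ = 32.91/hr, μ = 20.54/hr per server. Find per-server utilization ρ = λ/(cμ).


ρ = λ/(cμ) = 32.91/(4·20.54) = 32.91/82.16 = 0.4006

Final: 0.4006


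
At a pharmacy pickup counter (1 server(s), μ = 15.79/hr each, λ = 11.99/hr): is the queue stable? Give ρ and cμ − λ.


Total capacity cμ = 1·15.79 = 15.79/hr
ρ = λ/(cμ) = 11.99/15.79 = 0.7593
Stable ⇔ ρ < 1: YES
Spare capacity = cμ − λ = 15.79 − 11.99 = 3.80/hr

Final: ρ = 0.7593; stable; margin = 3.80/hr


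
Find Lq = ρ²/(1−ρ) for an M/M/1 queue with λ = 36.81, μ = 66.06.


ρ = 36.81/66.06 = 0.5572
Lq = ρ²/(1−ρ) = 0.3105/0.4428 = 0.7012

Final: 0.7012


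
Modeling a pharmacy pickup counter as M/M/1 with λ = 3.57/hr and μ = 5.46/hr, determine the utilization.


ρ = λ/μ = 3.57/5.46 = 0.6538

Final: 0.6538


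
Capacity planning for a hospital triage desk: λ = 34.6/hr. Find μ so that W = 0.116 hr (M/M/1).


W = 1/(μ−λ) ⇒ μ − λ = 1/W = 1/0.116 = 8.6207
μ = λ + 1/W = 34.6 + 8.6207 = 43.2207 per hr

Final: 43.2207 /hr


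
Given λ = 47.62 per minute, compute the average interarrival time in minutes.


Mean interarrival time = 1/λ = 1/47.62 minute = 0.02100 minute
In minutes: 0.02100 × 1 = 0.02100 min

Final: 0.02100 min


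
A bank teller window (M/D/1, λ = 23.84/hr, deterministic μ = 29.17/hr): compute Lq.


ρ = 23.84/29.17 = 0.8173
M/D/1: Lq = ρ²/(2(1−ρ)) = 0.6679/(2·0.1827) = 1.82776

Final: 1.82776


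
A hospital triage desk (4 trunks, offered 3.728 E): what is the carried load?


B(4,3.728) = 0.283779 (Erlang-B)
Carried load = a(1 − B) = 3.728·(1 − 0.283779) = 3.728·0.716221 = 2.6701 E

Final: 2.6701 Erlangs
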